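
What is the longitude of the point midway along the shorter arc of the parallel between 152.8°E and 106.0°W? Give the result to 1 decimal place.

Signed shortest Δλ from +152.8° to -106.0° is +101.2°.
Midpoint longitude = +152.8° + (+101.2°)/2 = +152.8° + 50.6° = +203.4°.
Normalise into (−180°, 180°]: -156.6°.
(The naïve average (+152.8 + -106.0)/2 = 23.4° is on the wrong side of the globe.)

156.6°W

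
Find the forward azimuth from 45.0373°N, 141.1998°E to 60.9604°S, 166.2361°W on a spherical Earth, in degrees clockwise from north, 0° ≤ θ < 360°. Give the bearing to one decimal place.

155.0°

Δλ = -166.2361 − 141.1998 = -307.4359°; wrapped into (−180°, 180°]: 52.5641°.
θ = atan2( sin Δλ · cos φ₂ , cos φ₁ · sin φ₂ − sin φ₁ · cos φ₂ · cos Δλ )
  = atan2(0.38544, -0.82659) = 155.001° → normalised to [0°, 360°): 155.001°.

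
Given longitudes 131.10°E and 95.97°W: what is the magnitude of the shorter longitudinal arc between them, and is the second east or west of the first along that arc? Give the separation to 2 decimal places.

Raw difference: -95.97 − 131.10 = -227.07°.
Normalise into (−180°, 180°]: -227.07° + 360° = 132.93°.
Positive ⇒ the second point lies to the east; separation 132.93°.

132.93° east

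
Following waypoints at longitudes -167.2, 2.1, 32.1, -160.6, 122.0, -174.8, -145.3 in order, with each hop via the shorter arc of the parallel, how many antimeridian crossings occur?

3

Leg 1: -167.2° → +2.1°, shortest Δλ = 169.3° (east) — does not cross 180°.
Leg 2: +2.1° → +32.1°, shortest Δλ = 30.0° (east) — does not cross 180°.
Leg 3: +32.1° → -160.6°, shortest Δλ = 167.3° (east) — crosses 180°.
Leg 4: -160.6° → +122.0°, shortest Δλ = -77.4° (west) — crosses 180°.
Leg 5: +122.0° → -174.8°, shortest Δλ = 63.2° (east) — crosses 180°.
Leg 6: -174.8° → -145.3°, shortest Δλ = 29.5° (east) — does not cross 180°.
Total crossings: 3.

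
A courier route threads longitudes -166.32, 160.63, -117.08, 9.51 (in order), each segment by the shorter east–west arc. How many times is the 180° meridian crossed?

2

Leg 1: -166.32° → +160.63°, shortest Δλ = -33.05° (west) — crosses 180°.
Leg 2: +160.63° → -117.08°, shortest Δλ = 82.29° (east) — crosses 180°.
Leg 3: -117.08° → +9.51°, shortest Δλ = 126.59° (east) — does not cross 180°.
Total crossings: 2.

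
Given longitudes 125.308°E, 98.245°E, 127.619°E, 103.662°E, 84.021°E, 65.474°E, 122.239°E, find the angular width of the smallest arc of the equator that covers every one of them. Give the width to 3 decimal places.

62.145°

Sort the longitudes: +65.474°, +84.021°, +98.245°, +103.662°, +122.239°, +125.308°, +127.619°.
Eastward gaps between consecutive values (wrapping around): 18.547°, 14.224°, 5.417°, 18.577°, 3.069°, 2.311°, 297.855°.
Largest gap = 297.855° ⇒ minimal covering band is its complement: 360° − 297.855° = 62.145°.
Band runs from +65.474° eastward to +127.619°.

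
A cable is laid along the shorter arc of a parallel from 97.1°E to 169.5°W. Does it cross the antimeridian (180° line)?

Yes

Naïve |-169.5 − 97.1| = 266.6° > 180°, so the shorter arc goes the other way round — across 180°.
Signed shortest Δλ = ((-169.5 − 97.1 + 180) mod 360) − 180 = 93.4°.
Going east by 93.4° from +97.1° passes through 180° before reaching -169.5°.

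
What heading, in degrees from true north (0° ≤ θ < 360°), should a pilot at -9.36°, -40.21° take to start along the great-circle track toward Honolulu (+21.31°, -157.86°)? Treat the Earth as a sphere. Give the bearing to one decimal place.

Δλ = -157.86 − -40.21 = -117.65°.
θ = atan2( sin Δλ · cos φ₂ , cos φ₁ · sin φ₂ − sin φ₁ · cos φ₂ · cos Δλ )
  = atan2(-0.82523, 0.28826) = -70.745° → normalised to [0°, 360°): 289.255°.

289.3°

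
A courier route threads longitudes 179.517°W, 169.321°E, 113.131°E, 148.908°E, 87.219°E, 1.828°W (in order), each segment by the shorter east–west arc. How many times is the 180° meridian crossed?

Leg 1: -179.517° → +169.321°, shortest Δλ = -11.162° (west) — crosses 180°.
Leg 2: +169.321° → +113.131°, shortest Δλ = -56.19° (west) — does not cross 180°.
Leg 3: +113.131° → +148.908°, shortest Δλ = 35.777° (east) — does not cross 180°.
Leg 4: +148.908° → +87.219°, shortest Δλ = -61.689° (west) — does not cross 180°.
Leg 5: +87.219° → -1.828°, shortest Δλ = -89.047° (west) — does not cross 180°.
Total crossings: 1.

1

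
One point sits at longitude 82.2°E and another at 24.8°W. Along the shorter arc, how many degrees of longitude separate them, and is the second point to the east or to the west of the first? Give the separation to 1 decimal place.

107.0° west

Raw difference: -24.8 − 82.2 = -107.0°.
Normalise into (−180°, 180°]: -107.0° stays -107.0°.
Negative ⇒ the second point lies to the west; separation 107.0°.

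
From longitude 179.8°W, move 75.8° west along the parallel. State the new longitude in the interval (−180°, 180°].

Start at -179.8°; shift −75.8° → -255.6°.
-255.6° lies outside (−180°, 180°]; add 360° → +104.4°.

104.4°E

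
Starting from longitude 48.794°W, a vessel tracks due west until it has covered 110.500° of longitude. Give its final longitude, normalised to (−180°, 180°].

Start at -48.794°; shift −110.500° → -159.294°.
-159.294° already lies in (−180°, 180°].

159.294°W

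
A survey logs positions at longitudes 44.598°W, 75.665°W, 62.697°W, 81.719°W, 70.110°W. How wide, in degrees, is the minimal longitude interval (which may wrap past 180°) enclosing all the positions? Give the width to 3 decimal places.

37.121°

Sort the longitudes: -81.719°, -75.665°, -70.110°, -62.697°, -44.598°.
Eastward gaps between consecutive values (wrapping around): 6.054°, 5.555°, 7.413°, 18.099°, 322.879°.
Largest gap = 322.879° ⇒ minimal covering band is its complement: 360° − 322.879° = 37.121°.
Band runs from -81.719° eastward to -44.598°.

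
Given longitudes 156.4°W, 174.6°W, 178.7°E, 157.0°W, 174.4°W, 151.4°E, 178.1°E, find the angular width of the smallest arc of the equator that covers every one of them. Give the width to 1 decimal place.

Sort the longitudes: -174.6°, -174.4°, -157.0°, -156.4°, +151.4°, +178.1°, +178.7°.
Eastward gaps between consecutive values (wrapping around): 0.2°, 17.4°, 0.6°, 307.8°, 26.7°, 0.6°, 6.7°.
Largest gap = 307.8° ⇒ minimal covering band is its complement: 360° − 307.8° = 52.2°.
Band runs from +151.4° eastward to -156.4°, crossing the antimeridian.

52.2°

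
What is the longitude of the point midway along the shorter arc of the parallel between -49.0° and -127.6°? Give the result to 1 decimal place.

-88.3°

Signed shortest Δλ from -49.0° to -127.6° is -78.6°.
Midpoint longitude = -49.0° + (-78.6°)/2 = -49.0° − 39.3° = -88.3°.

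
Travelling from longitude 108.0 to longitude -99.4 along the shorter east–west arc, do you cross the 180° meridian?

Yes

Naïve |-99.4 − 108.0| = 207.4° > 180°, so the shorter arc goes the other way round — across 180°.
Signed shortest Δλ = ((-99.4 − 108.0 + 180) mod 360) − 180 = 152.6°.
Going east by 152.6° from +108.0° passes through 180° before reaching -99.4°.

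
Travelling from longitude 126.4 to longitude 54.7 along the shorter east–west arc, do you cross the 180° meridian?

No

Signed shortest Δλ = ((54.7 − 126.4 + 180) mod 360) − 180 = -71.7°.
Going west by 71.7° from +126.4° reaches +54.7° without touching 180°.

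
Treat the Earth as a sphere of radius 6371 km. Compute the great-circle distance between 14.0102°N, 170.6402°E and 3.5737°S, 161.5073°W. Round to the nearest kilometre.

Δλ = -161.5073 − 170.6402 = -332.1475°; wrapped into (−180°, 180°]: 27.8525°.
Δφ = -3.5737 − 14.0102 = -17.5839°.
a = sin²(Δφ/2) + cos φ₁ · cos φ₂ · sin²(Δλ/2) = 0.079453.
c = 2·atan2(√a, √(1−a)) = 0.57149 rad → d = 6371·c ≈ 3640.99 km.

3641 km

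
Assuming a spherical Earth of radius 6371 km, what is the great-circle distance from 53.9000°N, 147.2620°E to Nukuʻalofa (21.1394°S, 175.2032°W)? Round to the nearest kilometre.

9084 km

Δλ = -175.2032 − 147.2620 = -322.4652°; wrapped into (−180°, 180°]: 37.5348°.
Δφ = -21.1394 − 53.9000 = -75.0394°.
a = sin²(Δφ/2) + cos φ₁ · cos φ₂ · sin²(Δλ/2) = 0.427805.
c = 2·atan2(√a, √(1−a)) = 1.42590 rad → d = 6371·c ≈ 9084.41 km.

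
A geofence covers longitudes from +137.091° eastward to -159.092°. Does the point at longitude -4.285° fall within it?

Band width going east from +137.091° to -159.092°: ((-159.092 − 137.091) mod 360) = 63.817°.
Offset of -4.285° east of the west edge: ((-4.285 − 137.091) mod 360) = 218.624°.
218.624° > 63.817° ⇒ outside.

No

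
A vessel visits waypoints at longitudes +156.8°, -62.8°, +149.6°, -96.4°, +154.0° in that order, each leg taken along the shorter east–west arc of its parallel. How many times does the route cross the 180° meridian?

Leg 1: +156.8° → -62.8°, shortest Δλ = 140.4° (east) — crosses 180°.
Leg 2: -62.8° → +149.6°, shortest Δλ = -147.6° (west) — crosses 180°.
Leg 3: +149.6° → -96.4°, shortest Δλ = 114.0° (east) — crosses 180°.
Leg 4: -96.4° → +154.0°, shortest Δλ = -109.6° (west) — crosses 180°.
Total crossings: 4.

4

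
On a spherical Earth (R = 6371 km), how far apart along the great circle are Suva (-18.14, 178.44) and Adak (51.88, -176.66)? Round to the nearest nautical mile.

Δλ = -176.66 − 178.44 = -355.10°; wrapped into (−180°, 180°]: 4.90°.
Δφ = 51.88 − -18.14 = 70.02°.
a = sin²(Δφ/2) + cos φ₁ · cos φ₂ · sin²(Δλ/2) = 0.330226.
c = 2·atan2(√a, √(1−a)) = 1.22436 rad → d = 6371·c ≈ 7800.40 km ≈ 4211.88 nmi.

4212 nmi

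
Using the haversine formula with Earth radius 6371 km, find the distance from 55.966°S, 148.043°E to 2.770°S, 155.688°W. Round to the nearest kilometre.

7726 km

Δλ = -155.688 − 148.043 = -303.731°; wrapped into (−180°, 180°]: 56.269°.
Δφ = -2.770 − -55.966 = 53.196°.
a = sin²(Δφ/2) + cos φ₁ · cos φ₂ · sin²(Δλ/2) = 0.324762.
c = 2·atan2(√a, √(1−a)) = 1.21272 rad → d = 6371·c ≈ 7726.22 km.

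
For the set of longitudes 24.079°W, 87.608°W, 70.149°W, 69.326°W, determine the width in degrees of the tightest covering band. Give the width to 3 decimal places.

Sort the longitudes: -87.608°, -70.149°, -69.326°, -24.079°.
Eastward gaps between consecutive values (wrapping around): 17.459°, 0.823°, 45.247°, 296.471°.
Largest gap = 296.471° ⇒ minimal covering band is its complement: 360° − 296.471° = 63.529°.
Band runs from -87.608° eastward to -24.079°.

63.529°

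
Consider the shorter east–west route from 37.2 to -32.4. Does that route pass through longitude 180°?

No

Signed shortest Δλ = ((-32.4 − 37.2 + 180) mod 360) − 180 = -69.6°.
Going west by 69.6° from +37.2° reaches -32.4° without touching 180°.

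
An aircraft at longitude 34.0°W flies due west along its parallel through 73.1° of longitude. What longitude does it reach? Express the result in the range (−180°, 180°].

Start at -34.0°; shift −73.1° → -107.1°.
-107.1° already lies in (−180°, 180°].

107.1°W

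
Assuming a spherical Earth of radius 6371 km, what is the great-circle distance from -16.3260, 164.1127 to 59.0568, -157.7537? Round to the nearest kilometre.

9067 km

Δλ = -157.7537 − 164.1127 = -321.8664°; wrapped into (−180°, 180°]: 38.1336°.
Δφ = 59.0568 − -16.3260 = 75.3828°.
a = sin²(Δφ/2) + cos φ₁ · cos φ₂ · sin²(Δλ/2) = 0.426478.
c = 2·atan2(√a, √(1−a)) = 1.42322 rad → d = 6371·c ≈ 9067.32 km.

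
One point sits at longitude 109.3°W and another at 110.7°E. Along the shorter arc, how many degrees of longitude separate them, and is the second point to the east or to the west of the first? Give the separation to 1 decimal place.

140.0° west

Raw difference: 110.7 − -109.3 = 220.0°.
Normalise into (−180°, 180°]: 220.0° − 360° = -140.0°.
Negative ⇒ the second point lies to the west; separation 140.0°.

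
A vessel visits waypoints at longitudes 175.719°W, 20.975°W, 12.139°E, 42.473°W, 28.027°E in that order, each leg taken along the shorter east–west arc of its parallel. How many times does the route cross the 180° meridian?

0

Leg 1: -175.719° → -20.975°, shortest Δλ = 154.744° (east) — does not cross 180°.
Leg 2: -20.975° → +12.139°, shortest Δλ = 33.114° (east) — does not cross 180°.
Leg 3: +12.139° → -42.473°, shortest Δλ = -54.612° (west) — does not cross 180°.
Leg 4: -42.473° → +28.027°, shortest Δλ = 70.5° (east) — does not cross 180°.
Total crossings: 0.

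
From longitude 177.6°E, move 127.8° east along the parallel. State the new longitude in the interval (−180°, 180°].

54.6°W

Start at +177.6°; shift +127.8° → +305.4°.
+305.4° lies outside (−180°, 180°]; subtract 360° → -54.6°.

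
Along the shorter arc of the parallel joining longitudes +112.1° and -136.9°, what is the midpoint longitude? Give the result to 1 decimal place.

+167.6°

Signed shortest Δλ from +112.1° to -136.9° is +111.0°.
Midpoint longitude = +112.1° + (+111.0°)/2 = +112.1° + 55.5° = +167.6°.
(The naïve average (+112.1 + -136.9)/2 = -12.4° is on the wrong side of the globe.)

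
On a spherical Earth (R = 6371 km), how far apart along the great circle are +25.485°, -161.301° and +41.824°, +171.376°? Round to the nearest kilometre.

Δλ = 171.376 − -161.301 = 332.677°; wrapped into (−180°, 180°]: -27.323°.
Δφ = 41.824 − 25.485 = 16.339°.
a = sin²(Δφ/2) + cos φ₁ · cos φ₂ · sin²(Δλ/2) = 0.057718.
c = 2·atan2(√a, √(1−a)) = 0.48524 rad → d = 6371·c ≈ 3091.45 km.

3091 km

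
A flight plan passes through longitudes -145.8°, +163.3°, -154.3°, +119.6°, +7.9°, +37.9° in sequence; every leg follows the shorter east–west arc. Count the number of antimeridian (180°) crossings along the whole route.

Leg 1: -145.8° → +163.3°, shortest Δλ = -50.9° (west) — crosses 180°.
Leg 2: +163.3° → -154.3°, shortest Δλ = 42.4° (east) — crosses 180°.
Leg 3: -154.3° → +119.6°, shortest Δλ = -86.1° (west) — crosses 180°.
Leg 4: +119.6° → +7.9°, shortest Δλ = -111.7° (west) — does not cross 180°.
Leg 5: +7.9° → +37.9°, shortest Δλ = 30.0° (east) — does not cross 180°.
Total crossings: 3.

3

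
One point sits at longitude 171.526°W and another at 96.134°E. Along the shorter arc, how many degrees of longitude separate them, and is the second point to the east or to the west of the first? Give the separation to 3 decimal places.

92.340° west

Raw difference: 96.134 − -171.526 = 267.66°.
Normalise into (−180°, 180°]: 267.66° − 360° = -92.34°.
Negative ⇒ the second point lies to the west; separation 92.340°.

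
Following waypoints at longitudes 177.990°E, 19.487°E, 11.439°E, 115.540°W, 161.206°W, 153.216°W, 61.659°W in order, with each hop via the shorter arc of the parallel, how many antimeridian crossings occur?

Leg 1: +177.990° → +19.487°, shortest Δλ = -158.503° (west) — does not cross 180°.
Leg 2: +19.487° → +11.439°, shortest Δλ = -8.048° (west) — does not cross 180°.
Leg 3: +11.439° → -115.540°, shortest Δλ = -126.979° (west) — does not cross 180°.
Leg 4: -115.540° → -161.206°, shortest Δλ = -45.666° (west) — does not cross 180°.
Leg 5: -161.206° → -153.216°, shortest Δλ = 7.99° (east) — does not cross 180°.
Leg 6: -153.216° → -61.659°, shortest Δλ = 91.557° (east) — does not cross 180°.
Total crossings: 0.

0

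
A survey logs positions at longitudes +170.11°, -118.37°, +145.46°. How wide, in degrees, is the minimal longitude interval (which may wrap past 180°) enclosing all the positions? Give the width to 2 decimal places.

96.17°

Sort the longitudes: -118.37°, +145.46°, +170.11°.
Eastward gaps between consecutive values (wrapping around): 263.83°, 24.65°, 71.52°.
Largest gap = 263.83° ⇒ minimal covering band is its complement: 360° − 263.83° = 96.17°.
Band runs from +145.46° eastward to -118.37°, crossing the antimeridian.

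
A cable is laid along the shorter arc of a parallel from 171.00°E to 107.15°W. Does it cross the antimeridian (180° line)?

Naïve |-107.15 − 171.00| = 278.15° > 180°, so the shorter arc goes the other way round — across 180°.
Signed shortest Δλ = ((-107.15 − 171.00 + 180) mod 360) − 180 = 81.85°.
Going east by 81.85° from +171.00° passes through 180° before reaching -107.15°.

Yes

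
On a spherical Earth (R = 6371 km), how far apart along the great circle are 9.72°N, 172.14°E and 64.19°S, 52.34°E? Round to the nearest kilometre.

12390 km

Δλ = 52.34 − 172.14 = -119.80°.
Δφ = -64.19 − 9.72 = -73.91°.
a = sin²(Δφ/2) + cos φ₁ · cos φ₂ · sin²(Δλ/2) = 0.682631.
c = 2·atan2(√a, √(1−a)) = 1.94471 rad → d = 6371·c ≈ 12389.75 km.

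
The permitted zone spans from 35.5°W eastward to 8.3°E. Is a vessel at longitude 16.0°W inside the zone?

Band width going east from -35.5° to +8.3°: ((8.3 − -35.5) mod 360) = 43.8°.
Offset of -16.0° east of the west edge: ((-16.0 − -35.5) mod 360) = 19.5°.
19.5° ≤ 43.8° ⇒ inside.

Yes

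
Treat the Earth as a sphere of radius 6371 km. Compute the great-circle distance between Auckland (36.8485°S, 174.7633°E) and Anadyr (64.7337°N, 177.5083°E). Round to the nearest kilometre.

11298 km

Δλ = 177.5083 − 174.7633 = 2.7450°.
Δφ = 64.7337 − -36.8485 = 101.5822°.
a = sin²(Δφ/2) + cos φ₁ · cos φ₂ · sin²(Δλ/2) = 0.600583.
c = 2·atan2(√a, √(1−a)) = 1.77334 rad → d = 6371·c ≈ 11297.97 km.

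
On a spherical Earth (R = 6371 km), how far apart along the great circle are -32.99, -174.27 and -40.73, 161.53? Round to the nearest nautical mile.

1247 nmi

Δλ = 161.53 − -174.27 = 335.80°; wrapped into (−180°, 180°]: -24.20°.
Δφ = -40.73 − -32.99 = -7.74°.
a = sin²(Δφ/2) + cos φ₁ · cos φ₂ · sin²(Δλ/2) = 0.032484.
c = 2·atan2(√a, √(1−a)) = 0.36245 rad → d = 6371·c ≈ 2309.15 km ≈ 1246.84 nmi.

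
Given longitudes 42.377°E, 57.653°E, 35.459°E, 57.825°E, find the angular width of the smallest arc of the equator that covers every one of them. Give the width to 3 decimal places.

22.366°

Sort the longitudes: +35.459°, +42.377°, +57.653°, +57.825°.
Eastward gaps between consecutive values (wrapping around): 6.918°, 15.276°, 0.172°, 337.634°.
Largest gap = 337.634° ⇒ minimal covering band is its complement: 360° − 337.634° = 22.366°.
Band runs from +35.459° eastward to +57.825°.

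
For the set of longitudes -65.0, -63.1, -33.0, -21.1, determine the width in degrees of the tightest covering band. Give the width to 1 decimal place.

Sort the longitudes: -65.0°, -63.1°, -33.0°, -21.1°.
Eastward gaps between consecutive values (wrapping around): 1.9°, 30.1°, 11.9°, 316.1°.
Largest gap = 316.1° ⇒ minimal covering band is its complement: 360° − 316.1° = 43.9°.
Band runs from -65.0° eastward to -21.1°.

43.9°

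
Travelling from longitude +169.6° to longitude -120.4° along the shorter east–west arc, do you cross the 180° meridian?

Yes

Naïve |-120.4 − 169.6| = 290.0° > 180°, so the shorter arc goes the other way round — across 180°.
Signed shortest Δλ = ((-120.4 − 169.6 + 180) mod 360) − 180 = 70.0°.
Going east by 70.0° from +169.6° passes through 180° before reaching -120.4°.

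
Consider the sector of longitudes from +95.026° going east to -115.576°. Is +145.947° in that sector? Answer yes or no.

Yes

Band width going east from +95.026° to -115.576°: ((-115.576 − 95.026) mod 360) = 149.398°.
Offset of +145.947° east of the west edge: ((145.947 − 95.026) mod 360) = 50.921°.
50.921° ≤ 149.398° ⇒ inside.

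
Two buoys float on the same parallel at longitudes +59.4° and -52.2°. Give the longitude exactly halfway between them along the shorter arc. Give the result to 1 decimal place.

Signed shortest Δλ from +59.4° to -52.2° is -111.6°.
Midpoint longitude = +59.4° + (-111.6°)/2 = +59.4° − 55.8° = +3.6°.

+3.6°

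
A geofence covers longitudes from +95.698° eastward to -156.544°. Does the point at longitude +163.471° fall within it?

Band width going east from +95.698° to -156.544°: ((-156.544 − 95.698) mod 360) = 107.758°.
Offset of +163.471° east of the west edge: ((163.471 − 95.698) mod 360) = 67.773°.
67.773° ≤ 107.758° ⇒ inside.

Yes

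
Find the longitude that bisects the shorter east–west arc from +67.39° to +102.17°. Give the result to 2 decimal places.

Signed shortest Δλ from +67.39° to +102.17° is +34.78°.
Midpoint longitude = +67.39° + (+34.78°)/2 = +67.39° + 17.39° = +84.78°.

+84.78°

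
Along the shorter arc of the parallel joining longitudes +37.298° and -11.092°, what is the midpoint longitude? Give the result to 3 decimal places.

Signed shortest Δλ from +37.298° to -11.092° is -48.390°.
Midpoint longitude = +37.298° + (-48.390°)/2 = +37.298° − 24.195° = +13.103°.

+13.103°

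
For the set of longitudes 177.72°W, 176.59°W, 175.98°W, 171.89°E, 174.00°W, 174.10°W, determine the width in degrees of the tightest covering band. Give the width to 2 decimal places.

Sort the longitudes: -177.72°, -176.59°, -175.98°, -174.10°, -174.00°, +171.89°.
Eastward gaps between consecutive values (wrapping around): 1.13°, 0.61°, 1.88°, 0.10°, 345.89°, 10.39°.
Largest gap = 345.89° ⇒ minimal covering band is its complement: 360° − 345.89° = 14.11°.
Band runs from +171.89° eastward to -174.00°, crossing the antimeridian.

14.11°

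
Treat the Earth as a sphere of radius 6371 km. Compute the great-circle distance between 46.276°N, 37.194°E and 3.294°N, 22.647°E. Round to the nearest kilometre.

Δλ = 22.647 − 37.194 = -14.547°.
Δφ = 3.294 − 46.276 = -42.982°.
a = sin²(Δφ/2) + cos φ₁ · cos φ₂ · sin²(Δλ/2) = 0.145277.
c = 2·atan2(√a, √(1−a)) = 0.78208 rad → d = 6371·c ≈ 4982.66 km.

4983 km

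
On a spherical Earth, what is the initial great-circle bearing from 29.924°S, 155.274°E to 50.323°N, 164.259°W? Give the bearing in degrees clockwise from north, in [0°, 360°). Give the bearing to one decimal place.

24.5°

Δλ = -164.259 − 155.274 = -319.533°; wrapped into (−180°, 180°]: 40.467°.
θ = atan2( sin Δλ · cos φ₂ , cos φ₁ · sin φ₂ − sin φ₁ · cos φ₂ · cos Δλ )
  = atan2(0.41437, 0.90936) = 24.497° → normalised to [0°, 360°): 24.497°.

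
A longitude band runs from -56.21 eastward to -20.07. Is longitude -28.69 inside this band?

Band width going east from -56.21° to -20.07°: ((-20.07 − -56.21) mod 360) = 36.14°.
Offset of -28.69° east of the west edge: ((-28.69 − -56.21) mod 360) = 27.52°.
27.52° ≤ 36.14° ⇒ inside.

Yes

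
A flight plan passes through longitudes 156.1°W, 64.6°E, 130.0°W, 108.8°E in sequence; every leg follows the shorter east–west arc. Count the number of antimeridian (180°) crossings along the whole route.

3

Leg 1: -156.1° → +64.6°, shortest Δλ = -139.3° (west) — crosses 180°.
Leg 2: +64.6° → -130.0°, shortest Δλ = 165.4° (east) — crosses 180°.
Leg 3: -130.0° → +108.8°, shortest Δλ = -121.2° (west) — crosses 180°.
Total crossings: 3.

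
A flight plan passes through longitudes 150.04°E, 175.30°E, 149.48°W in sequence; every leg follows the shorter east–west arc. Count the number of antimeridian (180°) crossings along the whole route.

Leg 1: +150.04° → +175.30°, shortest Δλ = 25.26° (east) — does not cross 180°.
Leg 2: +175.30° → -149.48°, shortest Δλ = 35.22° (east) — crosses 180°.
Total crossings: 1.

1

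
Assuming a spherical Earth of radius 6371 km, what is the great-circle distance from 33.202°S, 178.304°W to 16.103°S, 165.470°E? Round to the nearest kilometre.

Δλ = 165.470 − -178.304 = 343.774°; wrapped into (−180°, 180°]: -16.226°.
Δφ = -16.103 − -33.202 = 17.099°.
a = sin²(Δφ/2) + cos φ₁ · cos φ₂ · sin²(Δλ/2) = 0.038112.
c = 2·atan2(√a, √(1−a)) = 0.39297 rad → d = 6371·c ≈ 2503.61 km.

2504 km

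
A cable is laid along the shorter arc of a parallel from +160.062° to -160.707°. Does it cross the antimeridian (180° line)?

Naïve |-160.707 − 160.062| = 320.769° > 180°, so the shorter arc goes the other way round — across 180°.
Signed shortest Δλ = ((-160.707 − 160.062 + 180) mod 360) − 180 = 39.231°.
Going east by 39.231° from +160.062° passes through 180° before reaching -160.707°.

Yes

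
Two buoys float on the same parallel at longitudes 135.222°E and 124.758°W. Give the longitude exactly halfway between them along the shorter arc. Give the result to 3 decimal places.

Signed shortest Δλ from +135.222° to -124.758° is +100.020°.
Midpoint longitude = +135.222° + (+100.020°)/2 = +135.222° + 50.010° = +185.232°.
Normalise into (−180°, 180°]: -174.768°.
(The naïve average (+135.222 + -124.758)/2 = 5.232° is on the wrong side of the globe.)

174.768°W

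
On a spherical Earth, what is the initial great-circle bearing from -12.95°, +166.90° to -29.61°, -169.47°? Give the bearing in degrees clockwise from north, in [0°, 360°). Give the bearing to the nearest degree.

131°

Δλ = -169.47 − 166.90 = -336.37°; wrapped into (−180°, 180°]: 23.63°.
θ = atan2( sin Δλ · cos φ₂ , cos φ₁ · sin φ₂ − sin φ₁ · cos φ₂ · cos Δλ )
  = atan2(0.34848, -0.30303) = 131.009° → normalised to [0°, 360°): 131.009°.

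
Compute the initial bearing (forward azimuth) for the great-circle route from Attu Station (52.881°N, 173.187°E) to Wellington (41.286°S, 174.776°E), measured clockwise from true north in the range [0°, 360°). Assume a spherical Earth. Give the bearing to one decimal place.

Δλ = 174.776 − 173.187 = 1.589°.
θ = atan2( sin Δλ · cos φ₂ , cos φ₁ · sin φ₂ − sin φ₁ · cos φ₂ · cos Δλ )
  = atan2(0.02084, -0.99713) = 178.803° → normalised to [0°, 360°): 178.803°.

178.8°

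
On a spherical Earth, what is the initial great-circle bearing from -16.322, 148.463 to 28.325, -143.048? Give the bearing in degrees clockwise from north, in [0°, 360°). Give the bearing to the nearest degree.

56°

Δλ = -143.048 − 148.463 = -291.511°; wrapped into (−180°, 180°]: 68.489°.
θ = atan2( sin Δλ · cos φ₂ , cos φ₁ · sin φ₂ − sin φ₁ · cos φ₂ · cos Δλ )
  = atan2(0.81896, 0.54606) = 56.306° → normalised to [0°, 360°): 56.306°.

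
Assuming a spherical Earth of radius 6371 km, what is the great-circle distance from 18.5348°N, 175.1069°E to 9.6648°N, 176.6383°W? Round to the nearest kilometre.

1328 km

Δλ = -176.6383 − 175.1069 = -351.7452°; wrapped into (−180°, 180°]: 8.2548°.
Δφ = 9.6648 − 18.5348 = -8.8700°.
a = sin²(Δφ/2) + cos φ₁ · cos φ₂ · sin²(Δλ/2) = 0.010822.
c = 2·atan2(√a, √(1−a)) = 0.20843 rad → d = 6371·c ≈ 1327.91 km.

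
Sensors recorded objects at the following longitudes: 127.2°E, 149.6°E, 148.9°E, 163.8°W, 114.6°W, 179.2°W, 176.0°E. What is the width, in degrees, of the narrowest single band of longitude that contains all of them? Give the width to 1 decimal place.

118.2°

Sort the longitudes: -179.2°, -163.8°, -114.6°, +127.2°, +148.9°, +149.6°, +176.0°.
Eastward gaps between consecutive values (wrapping around): 15.4°, 49.2°, 241.8°, 21.7°, 0.7°, 26.4°, 4.8°.
Largest gap = 241.8° ⇒ minimal covering band is its complement: 360° − 241.8° = 118.2°.
Band runs from +127.2° eastward to -114.6°, crossing the antimeridian.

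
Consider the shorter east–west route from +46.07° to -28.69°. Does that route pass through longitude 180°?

Signed shortest Δλ = ((-28.69 − 46.07 + 180) mod 360) − 180 = -74.76°.
Going west by 74.76° from +46.07° reaches -28.69° without touching 180°.

No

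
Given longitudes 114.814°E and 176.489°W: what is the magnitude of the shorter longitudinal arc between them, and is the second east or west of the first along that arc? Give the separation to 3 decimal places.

68.697° east

Raw difference: -176.489 − 114.814 = -291.303°.
Normalise into (−180°, 180°]: -291.303° + 360° = 68.697°.
Positive ⇒ the second point lies to the east; separation 68.697°.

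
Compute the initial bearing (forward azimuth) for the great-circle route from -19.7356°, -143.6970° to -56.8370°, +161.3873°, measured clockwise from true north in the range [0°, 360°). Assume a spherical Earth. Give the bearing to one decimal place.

Δλ = 161.3873 − -143.6970 = 305.0843°; wrapped into (−180°, 180°]: -54.9157°.
θ = atan2( sin Δλ · cos φ₂ , cos φ₁ · sin φ₂ − sin φ₁ · cos φ₂ · cos Δλ )
  = atan2(-0.44763, -0.68177) = -146.712° → normalised to [0°, 360°): 213.288°.

213.3°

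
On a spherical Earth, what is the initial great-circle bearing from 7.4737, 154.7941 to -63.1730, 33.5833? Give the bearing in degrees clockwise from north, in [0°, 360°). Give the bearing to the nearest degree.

204°

Δλ = 33.5833 − 154.7941 = -121.2108°.
θ = atan2( sin Δλ · cos φ₂ , cos φ₁ · sin φ₂ − sin φ₁ · cos φ₂ · cos Δλ )
  = atan2(-0.38598, -0.85437) = -155.688° → normalised to [0°, 360°): 204.312°.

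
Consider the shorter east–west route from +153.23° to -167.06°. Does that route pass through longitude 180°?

Yes

Naïve |-167.06 − 153.23| = 320.29° > 180°, so the shorter arc goes the other way round — across 180°.
Signed shortest Δλ = ((-167.06 − 153.23 + 180) mod 360) − 180 = 39.71°.
Going east by 39.71° from +153.23° passes through 180° before reaching -167.06°.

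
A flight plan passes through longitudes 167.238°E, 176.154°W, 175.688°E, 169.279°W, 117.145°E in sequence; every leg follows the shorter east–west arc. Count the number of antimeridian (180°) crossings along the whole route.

Leg 1: +167.238° → -176.154°, shortest Δλ = 16.608° (east) — crosses 180°.
Leg 2: -176.154° → +175.688°, shortest Δλ = -8.158° (west) — crosses 180°.
Leg 3: +175.688° → -169.279°, shortest Δλ = 15.033° (east) — crosses 180°.
Leg 4: -169.279° → +117.145°, shortest Δλ = -73.576° (west) — crosses 180°.
Total crossings: 4.

4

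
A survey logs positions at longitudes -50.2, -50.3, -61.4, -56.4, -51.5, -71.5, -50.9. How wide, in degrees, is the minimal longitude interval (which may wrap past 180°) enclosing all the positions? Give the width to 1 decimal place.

21.3°

Sort the longitudes: -71.5°, -61.4°, -56.4°, -51.5°, -50.9°, -50.3°, -50.2°.
Eastward gaps between consecutive values (wrapping around): 10.1°, 5.0°, 4.9°, 0.6°, 0.6°, 0.1°, 338.7°.
Largest gap = 338.7° ⇒ minimal covering band is its complement: 360° − 338.7° = 21.3°.
Band runs from -71.5° eastward to -50.2°.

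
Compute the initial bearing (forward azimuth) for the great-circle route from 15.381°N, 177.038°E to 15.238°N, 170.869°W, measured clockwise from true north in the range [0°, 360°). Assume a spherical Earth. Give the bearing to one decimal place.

Δλ = -170.869 − 177.038 = -347.907°; wrapped into (−180°, 180°]: 12.093°.
θ = atan2( sin Δλ · cos φ₂ , cos φ₁ · sin φ₂ − sin φ₁ · cos φ₂ · cos Δλ )
  = atan2(0.20213, 0.00318) = 89.098° → normalised to [0°, 360°): 89.098°.

89.1°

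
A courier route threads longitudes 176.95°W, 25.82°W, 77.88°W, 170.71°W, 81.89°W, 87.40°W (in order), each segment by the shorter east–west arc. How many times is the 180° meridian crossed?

Leg 1: -176.95° → -25.82°, shortest Δλ = 151.13° (east) — does not cross 180°.
Leg 2: -25.82° → -77.88°, shortest Δλ = -52.06° (west) — does not cross 180°.
Leg 3: -77.88° → -170.71°, shortest Δλ = -92.83° (west) — does not cross 180°.
Leg 4: -170.71° → -81.89°, shortest Δλ = 88.82° (east) — does not cross 180°.
Leg 5: -81.89° → -87.40°, shortest Δλ = -5.51° (west) — does not cross 180°.
Total crossings: 0.

0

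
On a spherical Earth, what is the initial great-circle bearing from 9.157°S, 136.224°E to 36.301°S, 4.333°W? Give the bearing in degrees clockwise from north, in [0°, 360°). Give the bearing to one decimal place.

Δλ = -4.333 − 136.224 = -140.557°.
θ = atan2( sin Δλ · cos φ₂ , cos φ₁ · sin φ₂ − sin φ₁ · cos φ₂ · cos Δλ )
  = atan2(-0.51201, -0.68353) = -143.164° → normalised to [0°, 360°): 216.836°.

216.8°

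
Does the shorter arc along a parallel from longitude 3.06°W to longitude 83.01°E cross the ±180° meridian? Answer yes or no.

Signed shortest Δλ = ((83.01 − -3.06 + 180) mod 360) − 180 = 86.07°.
Going east by 86.07° from -3.06° reaches +83.01° without touching 180°.

No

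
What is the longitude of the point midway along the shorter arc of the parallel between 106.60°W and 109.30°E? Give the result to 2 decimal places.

Signed shortest Δλ from -106.60° to +109.30° is -144.10°.
Midpoint longitude = -106.60° + (-144.10°)/2 = -106.60° − 72.05° = -178.65°.
(The naïve average (-106.60 + +109.30)/2 = 1.35° is on the wrong side of the globe.)

178.65°W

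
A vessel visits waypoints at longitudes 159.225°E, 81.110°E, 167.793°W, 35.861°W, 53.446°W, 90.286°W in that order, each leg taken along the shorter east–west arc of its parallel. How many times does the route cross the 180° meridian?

Leg 1: +159.225° → +81.110°, shortest Δλ = -78.115° (west) — does not cross 180°.
Leg 2: +81.110° → -167.793°, shortest Δλ = 111.097° (east) — crosses 180°.
Leg 3: -167.793° → -35.861°, shortest Δλ = 131.932° (east) — does not cross 180°.
Leg 4: -35.861° → -53.446°, shortest Δλ = -17.585° (west) — does not cross 180°.
Leg 5: -53.446° → -90.286°, shortest Δλ = -36.84° (west) — does not cross 180°.
Total crossings: 1.

1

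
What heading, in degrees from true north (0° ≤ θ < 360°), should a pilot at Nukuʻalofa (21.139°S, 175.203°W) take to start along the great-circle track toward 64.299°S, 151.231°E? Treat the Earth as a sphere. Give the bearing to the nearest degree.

Δλ = 151.231 − -175.203 = 326.434°; wrapped into (−180°, 180°]: -33.566°.
θ = atan2( sin Δλ · cos φ₂ , cos φ₁ · sin φ₂ − sin φ₁ · cos φ₂ · cos Δλ )
  = atan2(-0.23978, -0.71012) = -161.342° → normalised to [0°, 360°): 198.658°.

199°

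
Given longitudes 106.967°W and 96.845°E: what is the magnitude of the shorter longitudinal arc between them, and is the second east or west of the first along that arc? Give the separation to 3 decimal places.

156.188° west

Raw difference: 96.845 − -106.967 = 203.812°.
Normalise into (−180°, 180°]: 203.812° − 360° = -156.188°.
Negative ⇒ the second point lies to the west; separation 156.188°.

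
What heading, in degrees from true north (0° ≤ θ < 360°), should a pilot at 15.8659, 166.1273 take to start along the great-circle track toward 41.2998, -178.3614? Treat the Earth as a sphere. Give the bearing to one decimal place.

Δλ = -178.3614 − 166.1273 = -344.4887°; wrapped into (−180°, 180°]: 15.5113°.
θ = atan2( sin Δλ · cos φ₂ , cos φ₁ · sin φ₂ − sin φ₁ · cos φ₂ · cos Δλ )
  = atan2(0.20091, 0.43695) = 24.693° → normalised to [0°, 360°): 24.693°.

24.7°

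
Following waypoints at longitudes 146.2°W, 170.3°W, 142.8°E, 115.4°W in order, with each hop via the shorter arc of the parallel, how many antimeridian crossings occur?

2

Leg 1: -146.2° → -170.3°, shortest Δλ = -24.1° (west) — does not cross 180°.
Leg 2: -170.3° → +142.8°, shortest Δλ = -46.9° (west) — crosses 180°.
Leg 3: +142.8° → -115.4°, shortest Δλ = 101.8° (east) — crosses 180°.
Total crossings: 2.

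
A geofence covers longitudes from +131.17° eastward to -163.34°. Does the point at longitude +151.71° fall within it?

Band width going east from +131.17° to -163.34°: ((-163.34 − 131.17) mod 360) = 65.49°.
Offset of +151.71° east of the west edge: ((151.71 − 131.17) mod 360) = 20.54°.
20.54° ≤ 65.49° ⇒ inside.

Yes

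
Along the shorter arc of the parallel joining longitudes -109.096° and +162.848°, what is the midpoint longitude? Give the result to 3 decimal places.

-153.124°

Signed shortest Δλ from -109.096° to +162.848° is -88.056°.
Midpoint longitude = -109.096° + (-88.056°)/2 = -109.096° − 44.028° = -153.124°.
(The naïve average (-109.096 + +162.848)/2 = 26.876° is on the wrong side of the globe.)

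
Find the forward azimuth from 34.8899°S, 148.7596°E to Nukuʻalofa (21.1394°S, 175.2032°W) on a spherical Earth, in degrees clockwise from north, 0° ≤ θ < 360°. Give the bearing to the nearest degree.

Δλ = -175.2032 − 148.7596 = -323.9628°; wrapped into (−180°, 180°]: 36.0372°.
θ = atan2( sin Δλ · cos φ₂ , cos φ₁ · sin φ₂ − sin φ₁ · cos φ₂ · cos Δλ )
  = atan2(0.54872, 0.13560) = 76.119° → normalised to [0°, 360°): 76.119°.

76°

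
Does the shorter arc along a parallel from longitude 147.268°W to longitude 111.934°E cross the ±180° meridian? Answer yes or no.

Yes

Naïve |111.934 − -147.268| = 259.202° > 180°, so the shorter arc goes the other way round — across 180°.
Signed shortest Δλ = ((111.934 − -147.268 + 180) mod 360) − 180 = -100.798°.
Going west by 100.798° from -147.268° passes through 180° before reaching +111.934°.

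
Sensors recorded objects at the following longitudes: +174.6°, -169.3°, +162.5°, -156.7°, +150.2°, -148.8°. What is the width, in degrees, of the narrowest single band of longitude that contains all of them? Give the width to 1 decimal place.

Sort the longitudes: -169.3°, -156.7°, -148.8°, +150.2°, +162.5°, +174.6°.
Eastward gaps between consecutive values (wrapping around): 12.6°, 7.9°, 299.0°, 12.3°, 12.1°, 16.1°.
Largest gap = 299.0° ⇒ minimal covering band is its complement: 360° − 299.0° = 61.0°.
Band runs from +150.2° eastward to -148.8°, crossing the antimeridian.

61.0°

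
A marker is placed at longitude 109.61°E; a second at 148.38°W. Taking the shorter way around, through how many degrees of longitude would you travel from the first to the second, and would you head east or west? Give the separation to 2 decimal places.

102.01° east

Raw difference: -148.38 − 109.61 = -257.99°.
Normalise into (−180°, 180°]: -257.99° + 360° = 102.01°.
Positive ⇒ the second point lies to the east; separation 102.01°.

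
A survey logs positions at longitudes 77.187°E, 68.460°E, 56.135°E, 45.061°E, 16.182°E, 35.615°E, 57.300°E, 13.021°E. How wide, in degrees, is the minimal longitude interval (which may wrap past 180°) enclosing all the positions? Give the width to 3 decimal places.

Sort the longitudes: +13.021°, +16.182°, +35.615°, +45.061°, +56.135°, +57.300°, +68.460°, +77.187°.
Eastward gaps between consecutive values (wrapping around): 3.161°, 19.433°, 9.446°, 11.074°, 1.165°, 11.160°, 8.727°, 295.834°.
Largest gap = 295.834° ⇒ minimal covering band is its complement: 360° − 295.834° = 64.166°.
Band runs from +13.021° eastward to +77.187°.

64.166°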